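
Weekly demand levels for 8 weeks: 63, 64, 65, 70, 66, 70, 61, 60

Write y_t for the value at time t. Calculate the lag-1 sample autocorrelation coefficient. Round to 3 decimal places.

Mean ȳ = (63 + 64 + 65 + 70 + 66 + 70 + 61 + 60)/8 = 64.8750
Deviations from mean: -1.8750, -0.8750, 0.1250, 5.1250, 1.1250, 5.1250, -3.8750, -4.8750
Σ(y_t−ȳ)(y_{t+1}−ȳ) = (1.6406) + (-0.1094) + (0.6406) + (5.7656) + (5.7656) + (-19.8594) + (18.8906) = 12.7344
Denominator Σ(y_t−ȳ)² = 96.8750
r_1 = 12.7344 / 96.8750 = 0.131

0.131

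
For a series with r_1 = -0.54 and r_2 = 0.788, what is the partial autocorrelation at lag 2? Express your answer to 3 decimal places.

φ_{22} = (r_2 − r_1²) / (1 − r_1²)
r_1² = (-0.54)² = 0.2916
Numerator = 0.788 − 0.2916 = 0.4964; denominator = 1 − 0.2916 = 0.7084
φ_{22} = 0.4964 / 0.7084 = 0.701

0.701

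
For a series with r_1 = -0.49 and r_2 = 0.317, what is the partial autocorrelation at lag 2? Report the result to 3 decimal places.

0.101

φ_{22} = (r_2 − r_1²) / (1 − r_1²)
r_1² = (-0.49)² = 0.2401
Numerator = 0.317 − 0.2401 = 0.0769; denominator = 1 − 0.2401 = 0.7599
φ_{22} = 0.0769 / 0.7599 = 0.101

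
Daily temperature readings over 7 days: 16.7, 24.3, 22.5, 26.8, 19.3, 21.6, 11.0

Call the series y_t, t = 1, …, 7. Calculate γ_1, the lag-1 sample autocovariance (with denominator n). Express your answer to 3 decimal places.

Mean ȳ = (16.7 + 24.3 + 22.5 + 26.8 + 19.3 + 21.6 + 11.0)/7 = 20.3143
Σ_{t=1}^{6}(y_t−ȳ)(y_{t+1}−ȳ) = -11.3759
γ_1 = -11.3759 / 7 = -1.625

-1.625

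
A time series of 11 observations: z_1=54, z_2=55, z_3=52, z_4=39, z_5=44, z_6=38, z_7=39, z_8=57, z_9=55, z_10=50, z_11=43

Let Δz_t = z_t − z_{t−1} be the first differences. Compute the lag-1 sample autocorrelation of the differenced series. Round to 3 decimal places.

First differences Δz: 1, -3, -13, 5, -6, 1, 18, -2, -5, -7
Mean of differences = -1.1000
Numerator Σ(Δz_t−Δz̄)(Δz_{t+1}−Δz̄) = -44.7100
Denominator Σ(Δz_t−Δz̄)² = 630.9000
r_1(Δz) = -44.7100 / 630.9000 = -0.071

-0.071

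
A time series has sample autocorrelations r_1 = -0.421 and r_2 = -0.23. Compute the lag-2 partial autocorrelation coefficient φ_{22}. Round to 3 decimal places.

-0.495

φ_{22} = (r_2 − r_1²) / (1 − r_1²)
r_1² = (-0.421)² = 0.177241
Numerator = -0.23 − 0.1772 = -0.4072; denominator = 1 − 0.1772 = 0.8228
φ_{22} = -0.4072 / 0.8228 = -0.495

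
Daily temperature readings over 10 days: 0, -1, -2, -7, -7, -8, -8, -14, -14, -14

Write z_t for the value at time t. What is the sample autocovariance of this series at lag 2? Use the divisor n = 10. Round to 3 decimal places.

9.550

Mean z̄ = (0 − 1 − 2 − 7 − 7 − 8 − 8 − 14 − 14 − 14)/10 = -7.5000
Σ_{t=1}^{8}(z_t−z̄)(z_{t+2}−z̄) = 95.5000
γ_2 = 95.5000 / 10 = 9.550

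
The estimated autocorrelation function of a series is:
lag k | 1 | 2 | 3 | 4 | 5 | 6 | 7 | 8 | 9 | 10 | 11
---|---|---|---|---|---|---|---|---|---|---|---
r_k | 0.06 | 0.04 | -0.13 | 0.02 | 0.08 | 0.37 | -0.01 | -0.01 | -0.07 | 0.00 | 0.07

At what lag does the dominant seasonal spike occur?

The largest autocorrelation is r_6 = 0.37; the remaining lags stay at or below 0.08.
The dominant spike at lag 6 indicates a seasonal period of 6.

6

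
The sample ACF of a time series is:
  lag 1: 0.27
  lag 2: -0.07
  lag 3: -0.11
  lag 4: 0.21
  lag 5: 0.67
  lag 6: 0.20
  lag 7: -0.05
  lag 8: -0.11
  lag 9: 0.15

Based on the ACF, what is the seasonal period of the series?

5

The largest autocorrelation is r_5 = 0.67; the remaining lags stay at or below 0.27.
The dominant spike at lag 5 indicates a seasonal period of 5.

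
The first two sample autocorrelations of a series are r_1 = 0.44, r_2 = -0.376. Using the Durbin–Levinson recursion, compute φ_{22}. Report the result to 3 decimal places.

φ_{22} = (r_2 − r_1²) / (1 − r_1²)
r_1² = (0.44)² = 0.1936
Numerator = -0.376 − 0.1936 = -0.5696; denominator = 1 − 0.1936 = 0.8064
φ_{22} = -0.5696 / 0.8064 = -0.706

-0.706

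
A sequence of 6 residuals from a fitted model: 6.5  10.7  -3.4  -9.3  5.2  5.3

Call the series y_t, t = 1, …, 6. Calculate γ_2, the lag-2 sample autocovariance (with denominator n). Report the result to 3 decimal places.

Mean ȳ = (6.5 + 10.7 − 3.4 − 9.3 + 5.2 + 5.3)/6 = 2.5000
Deviations: 4.0000, 8.2000, -5.9000, -11.8000, 2.7000, 2.8000
Σ_{t=1}^{4}(y_t−ȳ)(y_{t+2}−ȳ) = -169.3300
γ_2 = -169.3300 / 6 = -28.222

-28.222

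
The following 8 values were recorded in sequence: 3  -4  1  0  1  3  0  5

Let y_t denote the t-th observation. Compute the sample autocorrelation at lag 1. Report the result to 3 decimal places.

-0.303

Mean ȳ = (3 − 4 + 1 + 0 + 1 + 3 + 0 + 5)/8 = 1.1250
Deviations from mean: 1.8750, -5.1250, -0.1250, -1.1250, -0.1250, 1.8750, -1.1250, 3.8750
Numerator Σ_{t=1}^{7}(y_t−ȳ)(y_{t+1}−ȳ) = -15.3906
Denominator Σ(y_t−ȳ)² = 50.8750
r_1 = -15.3906 / 50.8750 = -0.303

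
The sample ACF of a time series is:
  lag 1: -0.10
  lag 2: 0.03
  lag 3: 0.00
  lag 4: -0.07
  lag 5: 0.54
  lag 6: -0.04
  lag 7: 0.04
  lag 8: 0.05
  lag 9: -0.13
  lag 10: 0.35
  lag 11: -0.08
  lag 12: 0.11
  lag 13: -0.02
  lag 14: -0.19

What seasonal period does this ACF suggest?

The largest autocorrelation is r_5 = 0.54, with a weaker echo at lag 10 (0.35); the remaining lags stay at or below 0.11.
The dominant spike at lag 5 indicates a seasonal period of 5.

5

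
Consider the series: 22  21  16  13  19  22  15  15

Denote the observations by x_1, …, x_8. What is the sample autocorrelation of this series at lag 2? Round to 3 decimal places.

Mean x̄ = (22 + 21 + 16 + 13 + 19 + 22 + 15 + 15)/8 = 17.8750
Deviations from mean: 4.1250, 3.1250, -1.8750, -4.8750, 1.1250, 4.1250, -2.8750, -2.8750
Σ(x_t−x̄)(x_{t+2}−x̄) = (-7.7344) + (-15.2344) + (-2.1094) + (-20.1094) + (-3.2344) + (-11.8594) = -60.2813
Denominator Σ(x_t−x̄)² = 88.8750
r_2 = -60.2813 / 88.8750 = -0.678

-0.678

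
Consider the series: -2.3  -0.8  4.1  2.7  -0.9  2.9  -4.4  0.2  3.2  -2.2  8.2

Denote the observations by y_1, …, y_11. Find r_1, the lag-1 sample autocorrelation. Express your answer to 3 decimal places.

-0.300

Mean ȳ = (-2.3 − 0.8 + 4.1 + 2.7 − 0.9 + 2.9 − 4.4 + 0.2 + 3.2 − 2.2 + 8.2)/11 = 0.9727
Numerator Σ_{t=1}^{10}(y_t−ȳ)(y_{t+1}−ȳ) = -39.1053
Denominator Σ(y_t−ȳ)² = 130.5618
r_1 = -39.1053 / 130.5618 = -0.300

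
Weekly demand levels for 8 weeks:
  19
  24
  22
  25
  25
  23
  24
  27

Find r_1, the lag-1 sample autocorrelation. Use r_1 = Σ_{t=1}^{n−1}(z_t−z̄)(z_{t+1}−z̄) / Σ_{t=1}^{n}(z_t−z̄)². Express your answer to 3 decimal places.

-0.063

Mean z̄ = (19 + 24 + 22 + 25 + 25 + 23 + 24 + 27)/8 = 23.6250
Deviations from mean: -4.6250, 0.3750, -1.6250, 1.3750, 1.3750, -0.6250, 0.3750, 3.3750
Σ(z_t−z̄)(z_{t+1}−z̄) = (-1.7344) + (-0.6094) + (-2.2344) + (1.8906) + (-0.8594) + (-0.2344) + (1.2656) = -2.5156
Denominator Σ(z_t−z̄)² = 39.8750
r_1 = -2.5156 / 39.8750 = -0.063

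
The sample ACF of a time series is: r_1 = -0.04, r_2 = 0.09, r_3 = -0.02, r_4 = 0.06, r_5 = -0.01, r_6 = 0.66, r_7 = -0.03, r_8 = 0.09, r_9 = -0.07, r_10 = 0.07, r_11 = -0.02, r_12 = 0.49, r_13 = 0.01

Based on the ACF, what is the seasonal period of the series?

The largest autocorrelation is r_6 = 0.66, with a weaker echo at lag 12 (0.49); the remaining lags stay at or below 0.09.
The dominant spike at lag 6 indicates a seasonal period of 6.

6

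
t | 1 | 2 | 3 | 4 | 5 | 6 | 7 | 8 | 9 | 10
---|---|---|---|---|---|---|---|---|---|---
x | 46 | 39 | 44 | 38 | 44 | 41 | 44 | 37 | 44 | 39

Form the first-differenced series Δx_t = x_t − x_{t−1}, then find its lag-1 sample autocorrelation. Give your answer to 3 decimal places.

First differences Δx: -7, 5, -6, 6, -3, 3, -7, 7, -5
Mean of differences = -0.7778
Numerator Σ(Δx_t−Δx̄)(Δx_{t+1}−Δx̄) = -229.7160
Denominator Σ(Δx_t−Δx̄)² = 281.5556
r_1(Δx) = -229.7160 / 281.5556 = -0.816

-0.816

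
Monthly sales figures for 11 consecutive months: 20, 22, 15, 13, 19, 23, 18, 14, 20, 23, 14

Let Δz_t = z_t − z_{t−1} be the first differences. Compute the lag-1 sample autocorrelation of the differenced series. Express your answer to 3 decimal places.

-0.076

First differences Δz: 2, -7, -2, 6, 4, -5, -4, 6, 3, -9
Mean of differences = -0.6000
Numerator Σ(Δz_t−Δz̄)(Δz_{t+1}−Δz̄) = -20.7600
Denominator Σ(Δz_t−Δz̄)² = 272.4000
r_1(Δz) = -20.7600 / 272.4000 = -0.076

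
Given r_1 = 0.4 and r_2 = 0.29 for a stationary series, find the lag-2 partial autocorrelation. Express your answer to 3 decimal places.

0.155

φ_{22} = (r_2 − r_1²) / (1 − r_1²)
r_1² = (0.4)² = 0.16
Numerator = 0.29 − 0.1600 = 0.1300; denominator = 1 − 0.1600 = 0.8400
φ_{22} = 0.1300 / 0.8400 = 0.155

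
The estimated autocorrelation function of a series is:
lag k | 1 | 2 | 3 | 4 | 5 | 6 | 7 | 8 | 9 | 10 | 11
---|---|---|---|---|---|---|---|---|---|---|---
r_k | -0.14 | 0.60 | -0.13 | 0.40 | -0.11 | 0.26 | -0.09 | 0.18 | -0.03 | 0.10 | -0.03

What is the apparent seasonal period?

2

The largest autocorrelation is r_2 = 0.60, with weaker echoes at lags 4 (0.40), 6 (0.26) and 8 (0.18); the remaining lags stay at or below 0.10.
The dominant spike at lag 2 indicates a seasonal period of 2.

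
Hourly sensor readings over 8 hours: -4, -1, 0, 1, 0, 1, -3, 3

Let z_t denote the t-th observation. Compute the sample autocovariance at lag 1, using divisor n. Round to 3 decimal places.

-1.111

Mean z̄ = (-4 − 1 + 0 + 1 + 0 + 1 − 3 + 3)/8 = -0.3750
Deviations: -3.6250, -0.6250, 0.3750, 1.3750, 0.3750, 1.3750, -2.6250, 3.3750
Σ_{t=1}^{7}(z_t−z̄)(z_{t+1}−z̄) = -8.8906
γ_1 = -8.8906 / 8 = -1.111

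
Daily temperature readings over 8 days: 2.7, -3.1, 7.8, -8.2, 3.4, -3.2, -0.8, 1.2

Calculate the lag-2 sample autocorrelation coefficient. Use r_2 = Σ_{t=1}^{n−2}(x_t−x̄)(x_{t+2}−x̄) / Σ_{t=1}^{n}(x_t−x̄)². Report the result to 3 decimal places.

0.549

Mean x̄ = (2.7 − 3.1 + 7.8 − 8.2 + 3.4 − 3.2 − 0.8 + 1.2)/8 = -0.0250
Deviations from mean: 2.7250, -3.0750, 7.8250, -8.1750, 3.4250, -3.1750, -0.7750, 1.2250
Numerator Σ_{t=1}^{6}(x_t−x̄)(x_{t+2}−x̄) = 92.6738
Denominator Σ(x_t−x̄)² = 168.8550
r_2 = 92.6738 / 168.8550 = 0.549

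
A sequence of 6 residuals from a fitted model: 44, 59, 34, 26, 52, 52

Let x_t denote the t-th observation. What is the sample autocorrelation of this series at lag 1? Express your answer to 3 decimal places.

Mean x̄ = (44 + 59 + 34 + 26 + 52 + 52)/6 = 44.5000
Deviations from mean: -0.5000, 14.5000, -10.5000, -18.5000, 7.5000, 7.5000
Σ(x_t−x̄)(x_{t+1}−x̄) = (-7.2500) + (-152.2500) + (194.2500) + (-138.7500) + (56.2500) = -47.7500
Denominator Σ(x_t−x̄)² = 775.5000
r_1 = -47.7500 / 775.5000 = -0.062

-0.062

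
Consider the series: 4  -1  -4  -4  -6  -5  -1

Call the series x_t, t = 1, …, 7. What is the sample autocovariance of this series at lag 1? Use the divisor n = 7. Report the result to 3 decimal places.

Mean x̄ = (4 − 1 − 4 − 4 − 6 − 5 − 1)/7 = -2.4286
Deviations: 6.4286, 1.4286, -1.5714, -1.5714, -3.5714, -2.5714, 1.4286
Σ_{t=1}^{6}(x_t−x̄)(x_{t+1}−x̄) = 20.5306
γ_1 = 20.5306 / 7 = 2.933

2.933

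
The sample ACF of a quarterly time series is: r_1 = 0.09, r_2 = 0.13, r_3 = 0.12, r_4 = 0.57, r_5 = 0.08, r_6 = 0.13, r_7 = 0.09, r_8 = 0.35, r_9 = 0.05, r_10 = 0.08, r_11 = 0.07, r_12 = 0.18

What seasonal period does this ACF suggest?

4

The largest autocorrelation is r_4 = 0.57, with weaker echoes at lags 8 (0.35) and 12 (0.18); the remaining lags stay at or below 0.13.
The dominant spike at lag 4 indicates a seasonal period of 4.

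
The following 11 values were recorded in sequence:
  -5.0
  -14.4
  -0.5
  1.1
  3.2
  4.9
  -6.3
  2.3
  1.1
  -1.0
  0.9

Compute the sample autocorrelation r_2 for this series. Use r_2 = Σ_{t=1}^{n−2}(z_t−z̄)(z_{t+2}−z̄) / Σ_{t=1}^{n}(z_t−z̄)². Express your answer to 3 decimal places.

-0.075

Mean z̄ = (-5.0 − 14.4 − 0.5 + 1.1 + 3.2 + 4.9 − 6.3 + 2.3 + 1.1 − 1.0 + 0.9)/11 = -1.2455
Numerator Σ_{t=1}^{9}(z_t−z̄)(z_{t+2}−z̄) = -22.5587
Denominator Σ(z_t−z̄)² = 299.0073
r_2 = -22.5587 / 299.0073 = -0.075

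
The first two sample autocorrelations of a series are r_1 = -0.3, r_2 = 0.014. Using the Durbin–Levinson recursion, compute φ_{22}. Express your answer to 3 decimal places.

φ_{22} = (r_2 − r_1²) / (1 − r_1²)
r_1² = (-0.3)² = 0.09
Numerator = 0.014 − 0.0900 = -0.0760; denominator = 1 − 0.0900 = 0.9100
φ_{22} = -0.0760 / 0.9100 = -0.084

-0.084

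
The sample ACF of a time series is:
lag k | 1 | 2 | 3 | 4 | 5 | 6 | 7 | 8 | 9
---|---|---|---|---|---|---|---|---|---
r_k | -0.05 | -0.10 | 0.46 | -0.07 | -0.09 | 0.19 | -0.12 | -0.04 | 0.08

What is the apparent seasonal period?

The largest autocorrelation is r_3 = 0.46, with a weaker echo at lag 6 (0.19); the remaining lags stay at or below 0.08.
The dominant spike at lag 3 indicates a seasonal period of 3.

3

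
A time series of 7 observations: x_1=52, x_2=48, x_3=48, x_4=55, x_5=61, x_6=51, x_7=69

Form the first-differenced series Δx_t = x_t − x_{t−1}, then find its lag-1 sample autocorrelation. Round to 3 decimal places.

-0.450

First differences Δx: -4, 0, 7, 6, -10, 18
Mean of differences = 2.8333
Numerator Σ(Δx_t−Δx̄)(Δx_{t+1}−Δx̄) = -214.5278
Denominator Σ(Δx_t−Δx̄)² = 476.8333
r_1(Δx) = -214.5278 / 476.8333 = -0.450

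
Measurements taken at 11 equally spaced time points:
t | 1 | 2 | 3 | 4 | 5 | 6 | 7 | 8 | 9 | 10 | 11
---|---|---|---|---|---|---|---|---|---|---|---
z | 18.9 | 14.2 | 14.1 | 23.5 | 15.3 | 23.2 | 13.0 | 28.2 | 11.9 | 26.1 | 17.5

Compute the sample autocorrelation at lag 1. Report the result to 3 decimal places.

Mean z̄ = (18.9 + 14.2 + 14.1 + 23.5 + 15.3 + 23.2 + 13.0 + 28.2 + 11.9 + 26.1 + 17.5)/11 = 18.7182
Numerator Σ_{t=1}^{10}(z_t−z̄)(z_{t+1}−z̄) = -237.5221
Denominator Σ(z_t−z̄)² = 321.4764
r_1 = -237.5221 / 321.4764 = -0.739

-0.739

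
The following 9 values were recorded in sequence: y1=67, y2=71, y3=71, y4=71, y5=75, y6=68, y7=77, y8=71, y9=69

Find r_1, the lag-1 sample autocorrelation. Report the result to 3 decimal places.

Mean ȳ = (67 + 71 + 71 + 71 + 75 + 68 + 77 + 71 + 69)/9 = 71.1111
Numerator Σ_{t=1}^{8}(y_t−ȳ)(y_{t+1}−ȳ) = -30.7901
Denominator Σ(y_t−ȳ)² = 80.8889
r_1 = -30.7901 / 80.8889 = -0.381

-0.381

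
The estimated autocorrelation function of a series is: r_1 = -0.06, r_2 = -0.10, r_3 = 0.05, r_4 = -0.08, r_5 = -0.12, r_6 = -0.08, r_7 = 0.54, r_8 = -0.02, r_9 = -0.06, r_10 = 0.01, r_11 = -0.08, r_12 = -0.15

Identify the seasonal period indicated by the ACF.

The largest autocorrelation is r_7 = 0.54; the remaining lags stay at or below 0.05.
The dominant spike at lag 7 indicates a seasonal period of 7.

7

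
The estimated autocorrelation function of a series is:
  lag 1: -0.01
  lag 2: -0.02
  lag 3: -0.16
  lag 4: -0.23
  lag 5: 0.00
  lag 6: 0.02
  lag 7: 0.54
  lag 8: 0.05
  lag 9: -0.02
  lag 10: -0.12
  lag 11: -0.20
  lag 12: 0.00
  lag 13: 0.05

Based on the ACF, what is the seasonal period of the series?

7

The largest autocorrelation is r_7 = 0.54; the remaining lags stay at or below 0.05.
The dominant spike at lag 7 indicates a seasonal period of 7.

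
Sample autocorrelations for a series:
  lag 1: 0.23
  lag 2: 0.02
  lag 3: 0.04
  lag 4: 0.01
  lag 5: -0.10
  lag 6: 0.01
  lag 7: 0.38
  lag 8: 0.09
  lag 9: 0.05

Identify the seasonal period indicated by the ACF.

7

The largest autocorrelation is r_7 = 0.38; the remaining lags stay at or below 0.23. The elevated value at lag 1 (0.23), dropping to 0.02 at lag 2, reflects decaying short-term dependence rather than seasonality.
The dominant spike at lag 7 indicates a seasonal period of 7.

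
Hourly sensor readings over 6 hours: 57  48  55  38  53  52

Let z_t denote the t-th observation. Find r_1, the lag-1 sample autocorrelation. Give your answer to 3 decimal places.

-0.476

Mean z̄ = (57 + 48 + 55 + 38 + 53 + 52)/6 = 50.5000
Deviations from mean: 6.5000, -2.5000, 4.5000, -12.5000, 2.5000, 1.5000
Numerator Σ_{t=1}^{5}(z_t−z̄)(z_{t+1}−z̄) = -111.2500
Denominator Σ(z_t−z̄)² = 233.5000
r_1 = -111.2500 / 233.5000 = -0.476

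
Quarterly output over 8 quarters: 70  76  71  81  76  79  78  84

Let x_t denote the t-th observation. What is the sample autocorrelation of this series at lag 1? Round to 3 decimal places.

Mean x̄ = (70 + 76 + 71 + 81 + 76 + 79 + 78 + 84)/8 = 76.8750
Deviations from mean: -6.8750, -0.8750, -5.8750, 4.1250, -0.8750, 2.1250, 1.1250, 7.1250
Σ(x_t−x̄)(x_{t+1}−x̄) = (6.0156) + (5.1406) + (-24.2344) + (-3.6094) + (-1.8594) + (2.3906) + (8.0156) = -8.1406
Denominator Σ(x_t−x̄)² = 156.8750
r_1 = -8.1406 / 156.8750 = -0.052

-0.052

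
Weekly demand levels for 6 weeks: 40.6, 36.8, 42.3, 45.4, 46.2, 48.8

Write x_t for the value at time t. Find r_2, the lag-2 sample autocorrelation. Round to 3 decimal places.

Mean x̄ = (40.6 + 36.8 + 42.3 + 45.4 + 46.2 + 48.8)/6 = 43.3500
Deviations from mean: -2.7500, -6.5500, -1.0500, 2.0500, 2.8500, 5.4500
Σ(x_t−x̄)(x_{t+2}−x̄) = (2.8875) + (-13.4275) + (-2.9925) + (11.1725) = -2.3600
Denominator Σ(x_t−x̄)² = 93.5950
r_2 = -2.3600 / 93.5950 = -0.025

-0.025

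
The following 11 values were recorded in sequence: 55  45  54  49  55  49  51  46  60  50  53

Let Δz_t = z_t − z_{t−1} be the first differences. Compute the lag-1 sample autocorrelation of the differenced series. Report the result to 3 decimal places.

First differences Δz: -10, 9, -5, 6, -6, 2, -5, 14, -10, 3
Mean of differences = -0.2000
Numerator Σ(Δz_t−Δz̄)(Δz_{t+1}−Δz̄) = -462.0400
Denominator Σ(Δz_t−Δz̄)² = 611.6000
r_1(Δz) = -462.0400 / 611.6000 = -0.755

-0.755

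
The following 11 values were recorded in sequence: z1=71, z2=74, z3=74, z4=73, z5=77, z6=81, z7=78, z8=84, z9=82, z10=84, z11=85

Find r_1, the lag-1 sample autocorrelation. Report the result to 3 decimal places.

Mean z̄ = (71 + 74 + 74 + 73 + 77 + 81 + 78 + 84 + 82 + 84 + 85)/11 = 78.4545
Numerator Σ_{t=1}^{10}(z_t−z̄)(z_{t+1}−z̄) = 153.5207
Denominator Σ(z_t−z̄)² = 250.7273
r_1 = 153.5207 / 250.7273 = 0.612

0.612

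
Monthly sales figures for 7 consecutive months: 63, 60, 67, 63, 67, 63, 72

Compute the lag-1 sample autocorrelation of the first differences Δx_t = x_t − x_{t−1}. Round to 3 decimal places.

First differences Δx: -3, 7, -4, 4, -4, 9
Mean of differences = 1.5000
Numerator Σ(Δx_t−Δx̄)(Δx_{t+1}−Δx̄) = -123.7500
Denominator Σ(Δx_t−Δx̄)² = 173.5000
r_1(Δx) = -123.7500 / 173.5000 = -0.713

-0.713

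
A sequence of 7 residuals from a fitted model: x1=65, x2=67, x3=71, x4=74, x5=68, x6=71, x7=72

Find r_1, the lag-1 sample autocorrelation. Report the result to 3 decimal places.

Mean x̄ = (65 + 67 + 71 + 74 + 68 + 71 + 72)/7 = 69.7143
Numerator Σ_{t=1}^{6}(x_t−x̄)(x_{t+1}−x̄) = 8.2041
Denominator Σ(x_t−x̄)² = 59.4286
r_1 = 8.2041 / 59.4286 = 0.138

0.138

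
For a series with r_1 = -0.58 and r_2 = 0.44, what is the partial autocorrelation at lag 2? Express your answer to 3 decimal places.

φ_{22} = (r_2 − r_1²) / (1 − r_1²)
r_1² = (-0.58)² = 0.3364
Numerator = 0.44 − 0.3364 = 0.1036; denominator = 1 − 0.3364 = 0.6636
φ_{22} = 0.1036 / 0.6636 = 0.156

0.156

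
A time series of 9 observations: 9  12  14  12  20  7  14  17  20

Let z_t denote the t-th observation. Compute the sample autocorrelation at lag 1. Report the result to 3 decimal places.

-0.161

Mean z̄ = (9 + 12 + 14 + 12 + 20 + 7 + 14 + 17 + 20)/9 = 13.8889
Numerator Σ_{t=1}^{8}(z_t−z̄)(z_{t+1}−z̄) = -26.2346
Denominator Σ(z_t−z̄)² = 162.8889
r_1 = -26.2346 / 162.8889 = -0.161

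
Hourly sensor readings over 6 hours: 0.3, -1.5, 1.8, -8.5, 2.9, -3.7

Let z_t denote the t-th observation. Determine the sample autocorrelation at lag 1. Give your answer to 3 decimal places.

-0.729

Mean z̄ = (0.3 − 1.5 + 1.8 − 8.5 + 2.9 − 3.7)/6 = -1.4500
Deviations from mean: 1.7500, -0.0500, 3.2500, -7.0500, 4.3500, -2.2500
Σ(z_t−z̄)(z_{t+1}−z̄) = (-0.0875) + (-0.1625) + (-22.9125) + (-30.6675) + (-9.7875) = -63.6175
Denominator Σ(z_t−z̄)² = 87.3150
r_1 = -63.6175 / 87.3150 = -0.729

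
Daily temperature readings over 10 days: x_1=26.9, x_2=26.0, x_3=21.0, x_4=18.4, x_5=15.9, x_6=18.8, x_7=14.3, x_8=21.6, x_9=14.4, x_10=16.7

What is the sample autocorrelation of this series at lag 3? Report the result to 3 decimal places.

-0.097

Mean x̄ = (26.9 + 26.0 + 21.0 + 18.4 + 15.9 + 18.8 + 14.3 + 21.6 + 14.4 + 16.7)/10 = 19.4000
Σ(x_t−x̄)(x_{t+3}−x̄) = (-7.5000) + (-23.1000) + (-0.9600) + (5.1000) + (-7.7000) + (3.0000) + (13.7700) = -17.3900
Denominator Σ(x_t−x̄)² = 179.1200
r_3 = -17.3900 / 179.1200 = -0.097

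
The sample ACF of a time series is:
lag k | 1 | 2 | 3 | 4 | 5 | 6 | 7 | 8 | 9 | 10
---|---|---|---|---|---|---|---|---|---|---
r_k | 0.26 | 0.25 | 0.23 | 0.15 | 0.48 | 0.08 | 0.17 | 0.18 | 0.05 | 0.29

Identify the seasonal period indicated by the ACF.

5

The largest autocorrelation is r_5 = 0.48, with a weaker echo at lag 10 (0.29); the remaining lags stay at or below 0.26. The elevated value at lag 1 (0.26), dropping to 0.25 at lag 2, reflects decaying short-term dependence rather than seasonality.
The dominant spike at lag 5 indicates a seasonal period of 5.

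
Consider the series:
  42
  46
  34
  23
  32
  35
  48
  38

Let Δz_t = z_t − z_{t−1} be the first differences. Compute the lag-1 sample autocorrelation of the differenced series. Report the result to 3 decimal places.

-0.123

First differences Δz: 4, -12, -11, 9, 3, 13, -10
Mean of differences = -0.5714
Numerator Σ(Δz_t−Δz̄)(Δz_{t+1}−Δz̄) = -78.1837
Denominator Σ(Δz_t−Δz̄)² = 637.7143
r_1(Δz) = -78.1837 / 637.7143 = -0.123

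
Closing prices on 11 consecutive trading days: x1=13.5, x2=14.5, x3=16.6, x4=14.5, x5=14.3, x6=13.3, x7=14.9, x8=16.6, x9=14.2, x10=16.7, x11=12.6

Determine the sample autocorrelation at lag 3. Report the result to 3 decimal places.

-0.308

Mean x̄ = (13.5 + 14.5 + 16.6 + 14.5 + 14.3 + 13.3 + 14.9 + 16.6 + 14.2 + 16.7 + 12.6)/11 = 14.7000
Numerator Σ_{t=1}^{8}(x_t−x̄)(x_{t+3}−x̄) = -6.0300
Denominator Σ(x_t−x̄)² = 19.5600
r_3 = -6.0300 / 19.5600 = -0.308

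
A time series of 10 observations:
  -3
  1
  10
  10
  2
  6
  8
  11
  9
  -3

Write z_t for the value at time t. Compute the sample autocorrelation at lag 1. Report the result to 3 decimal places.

Mean z̄ = (-3 + 1 + 10 + 10 + 2 + 6 + 8 + 11 + 9 − 3)/10 = 5.1000
Numerator Σ_{t=1}^{9}(z_t−z̄)(z_{t+1}−z̄) = 30.2900
Denominator Σ(z_t−z̄)² = 264.9000
r_1 = 30.2900 / 264.9000 = 0.114

0.114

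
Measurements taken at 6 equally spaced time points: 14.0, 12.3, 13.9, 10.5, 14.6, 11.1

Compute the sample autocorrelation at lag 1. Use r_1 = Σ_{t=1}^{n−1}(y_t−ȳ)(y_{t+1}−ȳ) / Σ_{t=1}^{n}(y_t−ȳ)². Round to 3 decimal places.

Mean ȳ = (14.0 + 12.3 + 13.9 + 10.5 + 14.6 + 11.1)/6 = 12.7333
Deviations from mean: 1.2667, -0.4333, 1.1667, -2.2333, 1.8667, -1.6333
Numerator Σ_{t=1}^{5}(y_t−ȳ)(y_{t+1}−ȳ) = -10.8778
Denominator Σ(y_t−ȳ)² = 14.2933
r_1 = -10.8778 / 14.2933 = -0.761

-0.761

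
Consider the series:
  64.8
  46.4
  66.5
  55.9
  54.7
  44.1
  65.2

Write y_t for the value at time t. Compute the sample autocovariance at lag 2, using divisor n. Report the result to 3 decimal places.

Mean ȳ = (64.8 + 46.4 + 66.5 + 55.9 + 54.7 + 44.1 + 65.2)/7 = 56.8000
Σ_{t=1}^{5}(y_t−ȳ)(y_{t+2}−ȳ) = 60.3800
γ_2 = 60.3800 / 7 = 8.626

8.626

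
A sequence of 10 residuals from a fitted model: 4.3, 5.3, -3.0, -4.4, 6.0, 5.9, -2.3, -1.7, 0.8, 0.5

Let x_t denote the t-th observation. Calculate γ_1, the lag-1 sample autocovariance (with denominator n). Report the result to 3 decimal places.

Mean x̄ = (4.3 + 5.3 − 3.0 − 4.4 + 6.0 + 5.9 − 2.3 − 1.7 + 0.8 + 0.5)/10 = 1.1400
Σ_{t=1}^{9}(x_t−x̄)(x_{t+1}−x̄) = 9.6464
γ_1 = 9.6464 / 10 = 0.965

0.965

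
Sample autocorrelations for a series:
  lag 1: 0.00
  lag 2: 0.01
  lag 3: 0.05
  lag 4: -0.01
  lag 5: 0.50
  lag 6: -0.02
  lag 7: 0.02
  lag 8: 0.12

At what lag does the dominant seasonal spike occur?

5

The largest autocorrelation is r_5 = 0.50; the remaining lags stay at or below 0.12.
The dominant spike at lag 5 indicates a seasonal period of 5.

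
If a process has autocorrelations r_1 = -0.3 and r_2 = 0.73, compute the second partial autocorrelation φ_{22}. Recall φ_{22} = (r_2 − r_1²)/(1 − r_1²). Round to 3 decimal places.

0.703

φ_{22} = (r_2 − r_1²) / (1 − r_1²)
r_1² = (-0.3)² = 0.09
Numerator = 0.73 − 0.0900 = 0.6400; denominator = 1 − 0.0900 = 0.9100
φ_{22} = 0.6400 / 0.9100 = 0.703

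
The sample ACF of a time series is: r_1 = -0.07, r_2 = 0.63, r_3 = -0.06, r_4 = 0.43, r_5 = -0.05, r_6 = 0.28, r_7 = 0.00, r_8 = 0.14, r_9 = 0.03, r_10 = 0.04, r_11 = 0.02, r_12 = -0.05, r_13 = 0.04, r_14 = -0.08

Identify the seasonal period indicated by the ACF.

2

The largest autocorrelation is r_2 = 0.63, with weaker echoes at lags 4 (0.43) and 6 (0.28); the remaining lags stay at or below 0.14.
The dominant spike at lag 2 indicates a seasonal period of 2.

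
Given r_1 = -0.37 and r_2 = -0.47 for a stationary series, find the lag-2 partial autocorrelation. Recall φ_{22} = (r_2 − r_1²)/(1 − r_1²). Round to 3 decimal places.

-0.703

φ_{22} = (r_2 − r_1²) / (1 − r_1²)
r_1² = (-0.37)² = 0.1369
Numerator = -0.47 − 0.1369 = -0.6069; denominator = 1 − 0.1369 = 0.8631
φ_{22} = -0.6069 / 0.8631 = -0.703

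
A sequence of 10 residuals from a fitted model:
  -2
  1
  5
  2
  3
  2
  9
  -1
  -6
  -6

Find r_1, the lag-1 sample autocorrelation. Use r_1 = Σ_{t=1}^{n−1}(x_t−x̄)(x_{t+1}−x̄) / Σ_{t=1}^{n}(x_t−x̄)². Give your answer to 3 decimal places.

0.332

Mean x̄ = (-2 + 1 + 5 + 2 + 3 + 2 + 9 − 1 − 6 − 6)/10 = 0.7000
Numerator Σ_{t=1}^{9}(x_t−x̄)(x_{t+1}−x̄) = 65.0100
Denominator Σ(x_t−x̄)² = 196.1000
r_1 = 65.0100 / 196.1000 = 0.332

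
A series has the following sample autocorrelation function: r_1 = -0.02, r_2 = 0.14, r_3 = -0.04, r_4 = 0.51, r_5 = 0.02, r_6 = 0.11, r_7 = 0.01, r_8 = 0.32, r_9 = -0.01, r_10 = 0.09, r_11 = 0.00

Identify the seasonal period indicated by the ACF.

4

The largest autocorrelation is r_4 = 0.51, with a weaker echo at lag 8 (0.32); the remaining lags stay at or below 0.14.
The dominant spike at lag 4 indicates a seasonal period of 4.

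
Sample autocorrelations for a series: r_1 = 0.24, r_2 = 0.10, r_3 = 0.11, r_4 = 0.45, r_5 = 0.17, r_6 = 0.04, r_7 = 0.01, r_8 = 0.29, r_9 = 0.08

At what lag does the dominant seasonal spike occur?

4

The largest autocorrelation is r_4 = 0.45, with a weaker echo at lag 8 (0.29); the remaining lags stay at or below 0.24. The elevated value at lag 1 (0.24), dropping to 0.10 at lag 2, reflects decaying short-term dependence rather than seasonality.
The dominant spike at lag 4 indicates a seasonal period of 4.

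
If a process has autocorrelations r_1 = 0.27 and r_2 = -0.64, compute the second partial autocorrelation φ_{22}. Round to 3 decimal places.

φ_{22} = (r_2 − r_1²) / (1 − r_1²)
r_1² = (0.27)² = 0.0729
Numerator = -0.64 − 0.0729 = -0.7129; denominator = 1 − 0.0729 = 0.9271
φ_{22} = -0.7129 / 0.9271 = -0.769

-0.769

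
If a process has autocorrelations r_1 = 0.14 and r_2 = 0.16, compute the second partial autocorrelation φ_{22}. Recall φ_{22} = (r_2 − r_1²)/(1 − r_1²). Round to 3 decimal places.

φ_{22} = (r_2 − r_1²) / (1 − r_1²)
r_1² = (0.14)² = 0.0196
Numerator = 0.16 − 0.0196 = 0.1404; denominator = 1 − 0.0196 = 0.9804
φ_{22} = 0.1404 / 0.9804 = 0.143

0.143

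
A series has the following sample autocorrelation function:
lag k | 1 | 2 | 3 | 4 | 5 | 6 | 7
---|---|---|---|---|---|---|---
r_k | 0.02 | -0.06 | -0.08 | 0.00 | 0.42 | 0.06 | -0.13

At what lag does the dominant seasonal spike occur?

5

The largest autocorrelation is r_5 = 0.42; the remaining lags stay at or below 0.06.
The dominant spike at lag 5 indicates a seasonal period of 5.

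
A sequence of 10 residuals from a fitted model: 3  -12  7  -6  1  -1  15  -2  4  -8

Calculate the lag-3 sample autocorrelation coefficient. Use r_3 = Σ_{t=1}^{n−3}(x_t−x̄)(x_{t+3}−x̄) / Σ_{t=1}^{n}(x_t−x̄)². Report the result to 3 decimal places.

Mean x̄ = (3 − 12 + 7 − 6 + 1 − 1 + 15 − 2 + 4 − 8)/10 = 0.1000
Numerator Σ_{t=1}^{7}(x_t−x̄)(x_{t+3}−x̄) = -253.9300
Denominator Σ(x_t−x̄)² = 548.9000
r_3 = -253.9300 / 548.9000 = -0.463

-0.463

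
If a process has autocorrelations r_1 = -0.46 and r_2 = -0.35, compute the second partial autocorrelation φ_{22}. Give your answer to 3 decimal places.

-0.712

φ_{22} = (r_2 − r_1²) / (1 − r_1²)
r_1² = (-0.46)² = 0.2116
Numerator = -0.35 − 0.2116 = -0.5616; denominator = 1 − 0.2116 = 0.7884
φ_{22} = -0.5616 / 0.7884 = -0.712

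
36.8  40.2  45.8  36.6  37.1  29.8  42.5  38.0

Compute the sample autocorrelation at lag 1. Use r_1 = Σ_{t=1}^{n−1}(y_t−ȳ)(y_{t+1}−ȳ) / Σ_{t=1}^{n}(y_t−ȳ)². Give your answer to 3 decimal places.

Mean ȳ = (36.8 + 40.2 + 45.8 + 36.6 + 37.1 + 29.8 + 42.5 + 38.0)/8 = 38.3500
Numerator Σ_{t=1}^{7}(y_t−ȳ)(y_{t+1}−ȳ) = -26.1825
Denominator Σ(y_t−ȳ)² = 156.4000
r_1 = -26.1825 / 156.4000 = -0.167

-0.167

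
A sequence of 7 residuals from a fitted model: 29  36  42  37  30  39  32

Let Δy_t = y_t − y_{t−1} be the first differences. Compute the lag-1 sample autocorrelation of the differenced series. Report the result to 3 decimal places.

-0.281

First differences Δy: 7, 6, -5, -7, 9, -7
Mean of differences = 0.5000
Numerator Σ(Δy_t−Δȳ)(Δy_{t+1}−Δȳ) = -80.7500
Denominator Σ(Δy_t−Δȳ)² = 287.5000
r_1(Δy) = -80.7500 / 287.5000 = -0.281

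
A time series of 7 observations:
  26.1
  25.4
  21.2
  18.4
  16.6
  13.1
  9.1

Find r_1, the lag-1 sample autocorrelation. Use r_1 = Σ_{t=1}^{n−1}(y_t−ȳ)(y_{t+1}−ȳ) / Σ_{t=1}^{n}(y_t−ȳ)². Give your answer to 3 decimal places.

Mean ȳ = (26.1 + 25.4 + 21.2 + 18.4 + 16.6 + 13.1 + 9.1)/7 = 18.5571
Deviations from mean: 7.5429, 6.8429, 2.6429, -0.1571, -1.9571, -5.4571, -9.4571
Σ(y_t−ȳ)(y_{t+1}−ȳ) = (51.6147) + (18.0847) + (-0.4153) + (0.3076) + (10.6804) + (51.6090) = 131.8810
Denominator Σ(y_t−ȳ)² = 233.7771
r_1 = 131.8810 / 233.7771 = 0.564

0.564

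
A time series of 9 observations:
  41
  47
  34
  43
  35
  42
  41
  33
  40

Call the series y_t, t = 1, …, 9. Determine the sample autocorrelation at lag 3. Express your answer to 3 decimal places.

Mean ȳ = (41 + 47 + 34 + 43 + 35 + 42 + 41 + 33 + 40)/9 = 39.5556
Σ(y_t−ȳ)(y_{t+3}−ȳ) = (4.9753) + (-33.9136) + (-13.5802) + (4.9753) + (29.8642) + (1.0864) = -6.5926
Denominator Σ(y_t−ȳ)² = 172.2222
r_3 = -6.5926 / 172.2222 = -0.038

-0.038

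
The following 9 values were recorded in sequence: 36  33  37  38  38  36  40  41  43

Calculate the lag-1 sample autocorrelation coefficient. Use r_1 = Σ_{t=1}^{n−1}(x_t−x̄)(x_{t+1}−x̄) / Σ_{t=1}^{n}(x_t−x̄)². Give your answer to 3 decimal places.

Mean x̄ = (36 + 33 + 37 + 38 + 38 + 36 + 40 + 41 + 43)/9 = 38.0000
Numerator Σ_{t=1}^{8}(x_t−x̄)(x_{t+1}−x̄) = 32.0000
Denominator Σ(x_t−x̄)² = 72.0000
r_1 = 32.0000 / 72.0000 = 0.444

0.444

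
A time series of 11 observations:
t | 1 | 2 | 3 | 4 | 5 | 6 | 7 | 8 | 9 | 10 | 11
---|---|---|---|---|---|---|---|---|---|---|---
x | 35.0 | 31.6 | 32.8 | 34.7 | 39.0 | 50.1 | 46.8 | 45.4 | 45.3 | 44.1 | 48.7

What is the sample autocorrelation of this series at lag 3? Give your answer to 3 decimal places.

Mean x̄ = (35.0 + 31.6 + 32.8 + 34.7 + 39.0 + 50.1 + 46.8 + 45.4 + 45.3 + 44.1 + 48.7)/11 = 41.2273
Numerator Σ_{t=1}^{8}(x_t−x̄)(x_{t+3}−x̄) = 24.9750
Denominator Σ(x_t−x̄)² = 457.9218
r_3 = 24.9750 / 457.9218 = 0.055

0.055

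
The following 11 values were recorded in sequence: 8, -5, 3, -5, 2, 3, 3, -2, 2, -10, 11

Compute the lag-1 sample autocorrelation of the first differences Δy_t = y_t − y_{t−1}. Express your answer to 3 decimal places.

First differences Δy: -13, 8, -8, 7, 1, 0, -5, 4, -12, 21
Mean of differences = 0.3000
Numerator Σ(Δy_t−Δȳ)(Δy_{t+1}−Δȳ) = -535.5900
Denominator Σ(Δy_t−Δȳ)² = 972.1000
r_1(Δy) = -535.5900 / 972.1000 = -0.551

-0.551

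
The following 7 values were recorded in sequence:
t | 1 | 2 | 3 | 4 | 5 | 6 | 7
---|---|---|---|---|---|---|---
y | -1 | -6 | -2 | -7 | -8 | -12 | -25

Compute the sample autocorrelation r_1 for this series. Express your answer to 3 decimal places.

Mean ȳ = (-1 − 6 − 2 − 7 − 8 − 12 − 25)/7 = -8.7143
Σ(y_t−ȳ)(y_{t+1}−ȳ) = (20.9388) + (18.2245) + (11.5102) + (1.2245) + (-2.3469) + (53.5102) = 103.0612
Denominator Σ(y_t−ȳ)² = 391.4286
r_1 = 103.0612 / 391.4286 = 0.263

0.263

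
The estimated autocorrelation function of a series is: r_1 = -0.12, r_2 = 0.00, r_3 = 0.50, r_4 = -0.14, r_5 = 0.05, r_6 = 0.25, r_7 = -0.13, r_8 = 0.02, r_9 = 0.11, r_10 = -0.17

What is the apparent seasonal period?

The largest autocorrelation is r_3 = 0.50, with a weaker echo at lag 6 (0.25); the remaining lags stay at or below 0.11.
The dominant spike at lag 3 indicates a seasonal period of 3.

3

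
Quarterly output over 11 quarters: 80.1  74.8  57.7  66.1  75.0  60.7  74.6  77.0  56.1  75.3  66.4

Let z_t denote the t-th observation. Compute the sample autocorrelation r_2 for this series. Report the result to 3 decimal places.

Mean z̄ = (80.1 + 74.8 + 57.7 + 66.1 + 75.0 + 60.7 + 74.6 + 77.0 + 56.1 + 75.3 + 66.4)/11 = 69.4364
Numerator Σ_{t=1}^{9}(z_t−z̄)(z_{t+2}−z̄) = -200.5663
Denominator Σ(z_t−z̄)² = 703.9655
r_2 = -200.5663 / 703.9655 = -0.285

-0.285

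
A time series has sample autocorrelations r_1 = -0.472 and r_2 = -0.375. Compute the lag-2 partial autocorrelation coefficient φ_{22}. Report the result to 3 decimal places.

φ_{22} = (r_2 − r_1²) / (1 − r_1²)
r_1² = (-0.472)² = 0.222784
Numerator = -0.375 − 0.2228 = -0.5978; denominator = 1 − 0.2228 = 0.7772
φ_{22} = -0.5978 / 0.7772 = -0.769

-0.769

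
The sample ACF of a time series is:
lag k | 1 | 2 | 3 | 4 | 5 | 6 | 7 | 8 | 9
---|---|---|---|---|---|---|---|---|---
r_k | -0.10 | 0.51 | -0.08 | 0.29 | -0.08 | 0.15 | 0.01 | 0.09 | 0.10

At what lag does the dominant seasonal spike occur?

2

The largest autocorrelation is r_2 = 0.51, with weaker echoes at lags 4 (0.29) and 6 (0.15); the remaining lags stay at or below 0.10.
The dominant spike at lag 2 indicates a seasonal period of 2.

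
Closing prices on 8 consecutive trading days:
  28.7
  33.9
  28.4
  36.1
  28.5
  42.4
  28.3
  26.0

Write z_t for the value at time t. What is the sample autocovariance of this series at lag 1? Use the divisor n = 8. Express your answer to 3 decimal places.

Mean z̄ = (28.7 + 33.9 + 28.4 + 36.1 + 28.5 + 42.4 + 28.3 + 26.0)/8 = 31.5375
Deviations: -2.8375, 2.3625, -3.1375, 4.5625, -3.0375, 10.8625, -3.2375, -5.5375
Σ_{t=1}^{7}(z_t−z̄)(z_{t+1}−z̄) = -92.5239
γ_1 = -92.5239 / 8 = -11.565

-11.565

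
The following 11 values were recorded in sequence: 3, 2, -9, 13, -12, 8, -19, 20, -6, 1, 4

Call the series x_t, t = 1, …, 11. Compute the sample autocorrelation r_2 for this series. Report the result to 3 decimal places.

0.554

Mean x̄ = (3 + 2 − 9 + 13 − 12 + 8 − 19 + 20 − 6 + 1 + 4)/11 = 0.4545
Numerator Σ_{t=1}^{9}(x_t−x̄)(x_{t+2}−x̄) = 710.8595
Denominator Σ(x_t−x̄)² = 1282.7273
r_2 = 710.8595 / 1282.7273 = 0.554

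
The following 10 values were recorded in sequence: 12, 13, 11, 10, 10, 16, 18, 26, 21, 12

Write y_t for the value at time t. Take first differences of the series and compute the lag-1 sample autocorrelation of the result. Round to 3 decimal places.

0.153

First differences Δy: 1, -2, -1, 0, 6, 2, 8, -5, -9
Mean of differences = 0.0000
Numerator Σ(Δy_t−Δȳ)(Δy_{t+1}−Δȳ) = 33.0000
Denominator Σ(Δy_t−Δȳ)² = 216.0000
r_1(Δy) = 33.0000 / 216.0000 = 0.153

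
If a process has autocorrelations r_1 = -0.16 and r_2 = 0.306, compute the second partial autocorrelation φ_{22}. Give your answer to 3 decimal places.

φ_{22} = (r_2 − r_1²) / (1 − r_1²)
r_1² = (-0.16)² = 0.0256
Numerator = 0.306 − 0.0256 = 0.2804; denominator = 1 − 0.0256 = 0.9744
φ_{22} = 0.2804 / 0.9744 = 0.288

0.288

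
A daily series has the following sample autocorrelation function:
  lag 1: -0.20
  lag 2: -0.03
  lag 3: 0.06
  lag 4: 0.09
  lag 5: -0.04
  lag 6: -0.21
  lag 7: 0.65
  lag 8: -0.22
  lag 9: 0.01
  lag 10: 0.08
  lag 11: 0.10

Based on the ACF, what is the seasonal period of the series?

7

The largest autocorrelation is r_7 = 0.65; the remaining lags stay at or below 0.10.
The dominant spike at lag 7 indicates a seasonal period of 7.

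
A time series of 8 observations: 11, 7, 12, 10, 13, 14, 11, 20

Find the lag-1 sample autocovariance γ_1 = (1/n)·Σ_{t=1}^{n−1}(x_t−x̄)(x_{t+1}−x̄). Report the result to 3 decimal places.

Mean x̄ = (11 + 7 + 12 + 10 + 13 + 14 + 11 + 20)/8 = 12.2500
Deviations: -1.2500, -5.2500, -0.2500, -2.2500, 0.7500, 1.7500, -1.2500, 7.7500
Σ_{t=1}^{7}(x_t−x̄)(x_{t+1}−x̄) = -3.8125
γ_1 = -3.8125 / 8 = -0.477

-0.477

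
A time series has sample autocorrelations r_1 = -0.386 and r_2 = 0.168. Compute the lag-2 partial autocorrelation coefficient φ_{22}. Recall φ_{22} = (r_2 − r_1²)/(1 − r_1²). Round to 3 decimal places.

φ_{22} = (r_2 − r_1²) / (1 − r_1²)
r_1² = (-0.386)² = 0.148996
Numerator = 0.168 − 0.1490 = 0.0190; denominator = 1 − 0.1490 = 0.8510
φ_{22} = 0.0190 / 0.8510 = 0.022

0.022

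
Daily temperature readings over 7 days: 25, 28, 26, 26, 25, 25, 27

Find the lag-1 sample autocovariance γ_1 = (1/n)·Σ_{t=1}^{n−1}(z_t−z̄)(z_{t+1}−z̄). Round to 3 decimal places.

-0.286

Mean z̄ = (25 + 28 + 26 + 26 + 25 + 25 + 27)/7 = 26.0000
Σ_{t=1}^{6}(z_t−z̄)(z_{t+1}−z̄) = -2.0000
γ_1 = -2.0000 / 7 = -0.286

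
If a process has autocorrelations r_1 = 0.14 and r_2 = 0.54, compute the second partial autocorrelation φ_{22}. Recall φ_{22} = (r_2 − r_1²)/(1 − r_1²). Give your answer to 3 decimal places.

0.531

φ_{22} = (r_2 − r_1²) / (1 − r_1²)
r_1² = (0.14)² = 0.0196
Numerator = 0.54 − 0.0196 = 0.5204; denominator = 1 − 0.0196 = 0.9804
φ_{22} = 0.5204 / 0.9804 = 0.531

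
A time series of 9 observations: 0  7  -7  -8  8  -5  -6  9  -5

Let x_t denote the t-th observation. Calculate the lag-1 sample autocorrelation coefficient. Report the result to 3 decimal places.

Mean x̄ = (0 + 7 − 7 − 8 + 8 − 5 − 6 + 9 − 5)/9 = -0.7778
Numerator Σ_{t=1}^{8}(x_t−x̄)(x_{t+1}−x̄) = -168.1605
Denominator Σ(x_t−x̄)² = 387.5556
r_1 = -168.1605 / 387.5556 = -0.434

-0.434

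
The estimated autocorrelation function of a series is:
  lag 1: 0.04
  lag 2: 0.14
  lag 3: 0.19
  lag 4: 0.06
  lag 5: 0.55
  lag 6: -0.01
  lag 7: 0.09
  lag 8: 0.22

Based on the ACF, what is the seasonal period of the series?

5

The largest autocorrelation is r_5 = 0.55; the remaining lags stay at or below 0.22.
The dominant spike at lag 5 indicates a seasonal period of 5.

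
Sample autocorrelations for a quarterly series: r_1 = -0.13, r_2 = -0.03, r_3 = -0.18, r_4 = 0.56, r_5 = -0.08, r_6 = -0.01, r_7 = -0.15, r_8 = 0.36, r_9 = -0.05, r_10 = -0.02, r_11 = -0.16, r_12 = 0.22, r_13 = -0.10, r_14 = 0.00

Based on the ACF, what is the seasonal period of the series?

4

The largest autocorrelation is r_4 = 0.56, with weaker echoes at lags 8 (0.36) and 12 (0.22); the remaining lags stay at or below 0.00.
The dominant spike at lag 4 indicates a seasonal period of 4.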